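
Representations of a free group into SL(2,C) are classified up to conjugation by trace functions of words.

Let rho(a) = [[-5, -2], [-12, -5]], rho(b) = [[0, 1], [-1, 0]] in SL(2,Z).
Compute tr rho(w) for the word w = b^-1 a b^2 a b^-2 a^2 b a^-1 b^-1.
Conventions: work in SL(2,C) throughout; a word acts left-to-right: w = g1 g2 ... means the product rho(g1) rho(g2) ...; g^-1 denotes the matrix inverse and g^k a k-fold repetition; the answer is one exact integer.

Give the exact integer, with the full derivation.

990

rho(b^-1) = [[0, -1], [1, 0]]
... * rho(a) = [[-5, -2], [-12, -5]]  ->  [[12, 5], [-5, -2]]
... * rho(b) = [[0, 1], [-1, 0]]  ->  [[-5, 12], [2, -5]]
... * rho(b) = [[0, 1], [-1, 0]]  ->  [[-12, -5], [5, 2]]
... * rho(a) = [[-5, -2], [-12, -5]]  ->  [[120, 49], [-49, -20]]
... * rho(b^-1) = [[0, -1], [1, 0]]  ->  [[49, -120], [-20, 49]]
... * rho(b^-1) = [[0, -1], [1, 0]]  ->  [[-120, -49], [49, 20]]
... * rho(a) = [[-5, -2], [-12, -5]]  ->  [[1188, 485], [-485, -198]]
... * rho(a) = [[-5, -2], [-12, -5]]  ->  [[-11760, -4801], [4801, 1960]]
... * rho(b) = [[0, 1], [-1, 0]]  ->  [[4801, -11760], [-1960, 4801]]
... * rho(a^-1) = [[-5, 2], [12, -5]]  ->  [[-165125, 68402], [67412, -27925]]
... * rho(b^-1) = [[0, -1], [1, 0]]  ->  [[68402, 165125], [-27925, -67412]]
tr = 68402 + -67412 = 990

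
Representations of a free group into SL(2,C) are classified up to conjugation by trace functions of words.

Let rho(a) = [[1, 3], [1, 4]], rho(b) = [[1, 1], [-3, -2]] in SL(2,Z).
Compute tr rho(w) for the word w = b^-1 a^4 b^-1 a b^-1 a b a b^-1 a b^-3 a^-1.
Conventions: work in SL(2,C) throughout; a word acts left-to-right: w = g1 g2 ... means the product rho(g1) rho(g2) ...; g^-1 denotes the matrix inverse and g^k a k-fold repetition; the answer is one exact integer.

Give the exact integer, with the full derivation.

rho(b^-1) = [[-2, -1], [3, 1]]
... * rho(a) = [[1, 3], [1, 4]]  ->  [[-3, -10], [4, 13]]
... * rho(a) = [[1, 3], [1, 4]]  ->  [[-13, -49], [17, 64]]
... * rho(a) = [[1, 3], [1, 4]]  ->  [[-62, -235], [81, 307]]
... * rho(a) = [[1, 3], [1, 4]]  ->  [[-297, -1126], [388, 1471]]
... * rho(b^-1) = [[-2, -1], [3, 1]]  ->  [[-2784, -829], [3637, 1083]]
... * rho(a) = [[1, 3], [1, 4]]  ->  [[-3613, -11668], [4720, 15243]]
... * rho(b^-1) = [[-2, -1], [3, 1]]  ->  [[-27778, -8055], [36289, 10523]]
... * rho(a) = [[1, 3], [1, 4]]  ->  [[-35833, -115554], [46812, 150959]]
... * rho(b) = [[1, 1], [-3, -2]]  ->  [[310829, 195275], [-406065, -255106]]
... * rho(a) = [[1, 3], [1, 4]]  ->  [[506104, 1713587], [-661171, -2238619]]
... * rho(b^-1) = [[-2, -1], [3, 1]]  ->  [[4128553, 1207483], [-5393515, -1577448]]
... * rho(a) = [[1, 3], [1, 4]]  ->  [[5336036, 17215591], [-6970963, -22490337]]
... * rho(b^-1) = [[-2, -1], [3, 1]]  ->  [[40974701, 11879555], [-53529085, -15519374]]
... * rho(b^-1) = [[-2, -1], [3, 1]]  ->  [[-46310737, -29095146], [60500048, 38009711]]
... * rho(b^-1) = [[-2, -1], [3, 1]]  ->  [[5336036, 17215591], [-6970963, -22490337]]
... * rho(a^-1) = [[4, -3], [-1, 1]]  ->  [[4128553, 1207483], [-5393515, -1577448]]
tr = 4128553 + -1577448 = 2551105

2551105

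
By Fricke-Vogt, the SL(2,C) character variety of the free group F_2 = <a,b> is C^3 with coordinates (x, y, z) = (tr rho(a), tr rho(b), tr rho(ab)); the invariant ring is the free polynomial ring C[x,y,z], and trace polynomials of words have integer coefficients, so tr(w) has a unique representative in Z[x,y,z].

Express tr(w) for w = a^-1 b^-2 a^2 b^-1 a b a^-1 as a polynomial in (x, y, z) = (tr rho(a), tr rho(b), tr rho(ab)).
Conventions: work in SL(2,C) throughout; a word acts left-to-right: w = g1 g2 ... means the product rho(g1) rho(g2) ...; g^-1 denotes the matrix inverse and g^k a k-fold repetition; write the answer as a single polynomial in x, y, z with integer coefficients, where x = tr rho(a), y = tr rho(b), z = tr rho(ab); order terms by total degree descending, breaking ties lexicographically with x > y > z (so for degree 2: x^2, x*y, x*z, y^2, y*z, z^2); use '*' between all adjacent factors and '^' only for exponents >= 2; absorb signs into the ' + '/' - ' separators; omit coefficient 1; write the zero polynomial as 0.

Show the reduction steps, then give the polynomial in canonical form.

trace(a^2) = trace(a) trace(a) - trace(1)   [square of a] = x^2 - 2
next, trace(a^3) = trace(a) trace(a^2) - trace(a)   [square of a] = x^3 - 3*x
next, trace(b a^2) = trace(a) trace(b a) - trace(b)   [square of a] = x*z - y
trace(a b a^2) = trace(a) trace(b a^2) - trace(b a)   [square of a] = x^2*z - x*y - z
and trace(a^3 b a) = trace(a) trace(a b a^2) - trace(a b a)   [square of a] = x^3*z - x^2*y - 2*x*z + y
trace(b a b a) = trace(a b) trace(a b) - trace(1)   [split at a repeated a] = z^2 - 2
trace(b a b) = trace(b) trace(a b) - trace(a)   [square of b] = y*z - x
trace(b a b a^2) = trace(a) trace(b a b a) - trace(b a b)   [square of a] = x*z^2 - y*z - x
trace(a^3 b a b) = trace(a) trace(b a b a^2) - trace(b a b a)   [square of a] = x^2*z^2 - x*y*z - x^2 - z^2 + 2
trace(b^-1 a^3 b a) = trace(a^3 b a) trace(b) - trace(a^3 b a b)   [inverse elimination on b] = x^3*y*z - x^2*y^2 - x^2*z^2 - x*y*z + x^2 + y^2 + z^2 - 2
trace(b^-1 a^3 b a^-1) = trace(b^-1 a^3 b) trace(a) - trace(b^-1 a^3 b a)   [inverse elimination on a] = -x^3*y*z + x^4 + x^2*y^2 + x^2*z^2 + x*y*z - 4*x^2 - y^2 - z^2 + 2
next, trace(a b a^-2 b^-1 a^2) = trace(b^-1 a^3 b a^-1) trace(a) - trace(b^-1 a^3 b)   [inverse elimination on a] = -x^4*y*z + x^5 + x^3*y^2 + x^3*z^2 + x^2*y*z - 5*x^3 - x*y^2 - x*z^2 + 5*x
next, trace(b a b^2 a) = trace(b) trace(a b a b) - trace(a b a)   [square of b] = y*z^2 - x*z - y
trace(b a b^2) = trace(b) trace(a b^2) - trace(a b)   [square of b] = y^2*z - x*y - z
trace(b a^2 b a b) = trace(a) trace(b a b^2 a) - trace(b a b^2)   [square of a] = x*y*z^2 - x^2*z - y^2*z + z
and trace(b a b a b a) = trace(b a b a) trace(b a) - trace(a b)   [split at a repeated b] = z^3 - 3*z
and trace(b a^2 b a b a) = trace(a) trace(b a b a b a) - trace(b a b a b)   [square of a] = x*z^3 - y*z^2 - 2*x*z + y
and trace(a^2 b a b a^-1 b) = trace(b a^2 b a b) trace(a) - trace(b a^2 b a b a)   [inverse elimination on a] = x^2*y*z^2 - x^3*z - x*y^2*z - x*z^3 + y*z^2 + 3*x*z - y
trace(b^-1 a^2 b a b a^-1) = trace(a^2 b a b a^-1) trace(b) - trace(a^2 b a b a^-1 b)   [inverse elimination on b] = -x^2*y*z^2 + x^3*z + x*y^2*z + x*z^3 - 3*x*z - y
next, trace(a b a^-2 b^-1 a^2 b) = trace(b^-1 a^2 b a b a^-1) trace(a) - trace(b^-1 a^2 b a b)   [inverse elimination on a] = -x^3*y*z^2 + x^4*z + x^2*y^2*z + x^2*z^3 - 4*x^2*z + z
next, trace(b^-1 a^2 b^-1 a b a^-2) = trace(a b a^-2 b^-1 a^2) trace(b) - trace(a b a^-2 b^-1 a^2 b)   [inverse elimination on b] = -x^4*y^2*z + x^5*y + x^3*y^3 + 2*x^3*y*z^2 - x^4*z - x^2*z^3 - 5*x^3*y - x*y^3 - x*y*z^2 + 4*x^2*z + 5*x*y - z
trace(a^-1 b^-2 a^2 b^-1 a b a^-1) = trace(b^-1 a^2 b^-1 a b a^-2) trace(b) - trace(b^-1 a^2 b^-1 a b a^-2 b)   [inverse elimination on b] = -x^4*y^3*z + x^5*y^2 + x^3*y^4 + 2*x^3*y^2*z^2 - x^4*y*z - x^2*y*z^3 - 5*x^3*y^2 - x*y^4 - x*y^2*z^2 + 4*x^2*y*z + 5*x*y^2 - y*z - x

-x^4*y^3*z + x^5*y^2 + x^3*y^4 + 2*x^3*y^2*z^2 - x^4*y*z - x^2*y*z^3 - 5*x^3*y^2 - x*y^4 - x*y^2*z^2 + 4*x^2*y*z + 5*x*y^2 - y*z - x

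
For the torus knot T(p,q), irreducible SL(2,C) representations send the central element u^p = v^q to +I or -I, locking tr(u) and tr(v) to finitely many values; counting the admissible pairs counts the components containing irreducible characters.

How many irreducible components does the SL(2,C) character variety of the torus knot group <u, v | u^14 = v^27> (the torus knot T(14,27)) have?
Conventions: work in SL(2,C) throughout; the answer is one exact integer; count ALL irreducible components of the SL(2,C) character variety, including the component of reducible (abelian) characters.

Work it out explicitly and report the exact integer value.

170

In the torus knot group T(14,27), u^14 = v^27 is central, so an irreducible representation sends it to +I or -I (Schur).
So on each irreducible component the traces are pinned: tr(u) = 2*cos(pi*alpha/14) with 1 <= alpha <= 13, tr(v) = 2*cos(pi*beta/27) with 1 <= beta <= 26.
u^14 = (-1)^alpha I and v^27 = (-1)^beta I must agree, so alpha and beta have equal parity.
Enumerate parity-matched pairs: 7*13 odd-odd plus 6*13 even-even gives 169.
That is 169 components of irreducible characters, and with the reducible (abelian) component the total is 170.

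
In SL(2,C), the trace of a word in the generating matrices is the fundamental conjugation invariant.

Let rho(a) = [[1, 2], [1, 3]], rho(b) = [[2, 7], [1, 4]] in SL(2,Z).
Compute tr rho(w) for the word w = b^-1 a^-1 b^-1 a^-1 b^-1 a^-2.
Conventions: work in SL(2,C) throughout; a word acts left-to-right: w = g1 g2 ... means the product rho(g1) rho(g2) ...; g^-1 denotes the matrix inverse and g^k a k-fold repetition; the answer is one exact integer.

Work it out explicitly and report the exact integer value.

rho(b^-1) = [[4, -7], [-1, 2]]
... * rho(a^-1) = [[3, -2], [-1, 1]]  ->  [[19, -15], [-5, 4]]
... * rho(b^-1) = [[4, -7], [-1, 2]]  ->  [[91, -163], [-24, 43]]
... * rho(a^-1) = [[3, -2], [-1, 1]]  ->  [[436, -345], [-115, 91]]
... * rho(b^-1) = [[4, -7], [-1, 2]]  ->  [[2089, -3742], [-551, 987]]
... * rho(a^-1) = [[3, -2], [-1, 1]]  ->  [[10009, -7920], [-2640, 2089]]
... * rho(a^-1) = [[3, -2], [-1, 1]]  ->  [[37947, -27938], [-10009, 7369]]
tr = 37947 + 7369 = 45316

45316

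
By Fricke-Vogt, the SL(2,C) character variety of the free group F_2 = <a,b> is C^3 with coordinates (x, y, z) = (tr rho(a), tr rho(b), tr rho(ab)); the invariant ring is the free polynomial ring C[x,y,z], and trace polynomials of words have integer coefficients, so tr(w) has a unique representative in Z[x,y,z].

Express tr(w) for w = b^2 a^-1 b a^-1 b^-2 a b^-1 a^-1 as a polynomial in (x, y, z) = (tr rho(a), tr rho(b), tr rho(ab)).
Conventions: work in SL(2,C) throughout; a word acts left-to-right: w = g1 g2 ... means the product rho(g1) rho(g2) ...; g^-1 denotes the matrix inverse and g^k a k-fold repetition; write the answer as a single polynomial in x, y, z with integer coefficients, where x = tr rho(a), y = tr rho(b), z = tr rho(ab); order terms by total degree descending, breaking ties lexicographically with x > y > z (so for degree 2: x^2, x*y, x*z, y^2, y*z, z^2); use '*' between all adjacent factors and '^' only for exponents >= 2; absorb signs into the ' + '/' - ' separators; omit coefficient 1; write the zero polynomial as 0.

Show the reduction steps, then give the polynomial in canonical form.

x^3*y^5*z - x^4*y^4 - x^2*y^6 - 3*x^2*y^4*z^2 + x^3*y^3*z + 2*x*y^5*z + 3*x*y^3*z^3 + x^4*y^2 + 5*x^2*y^4 + x^2*y^2*z^2 - y^4*z^2 - y^2*z^4 - x^3*y*z - 9*x*y^3*z - x*y*z^3 - 4*x^2*y^2 + 4*y^2*z^2 + 4*x*y*z + x^2 - 2

tr(a b a) = tr(a) * tr(b a) - tr(b) = x*z - y
reduce: tr(a b a b) = tr(b a) * tr(b a) - tr(1) = z^2 - 2
so tr(b a b^-1 a) = tr(a b a) * tr(b) - tr(a b a b) = x*y*z - y^2 - z^2 + 2
tr(a b^-1 a^-1 b) = tr(b a b^-1) * tr(a) - tr(b a b^-1 a) = -x*y*z + x^2 + y^2 + z^2 - 2
so tr(b^2 a) = tr(b) * tr(a b) - tr(a) = y*z - x
tr(b^3 a) = tr(b) * tr(a b^2) - tr(a b) = y^2*z - x*y - z
so tr(b^2) = tr(b) * tr(b) - tr(1) = y^2 - 2
tr(b^3) = tr(b) * tr(b^2) - tr(b) = y^3 - 3*y
tr(b a^2 b^2) = tr(a) * tr(b^3 a) - tr(b^3) = x*y^2*z - x^2*y - y^3 - x*z + 3*y
reduce: tr(a^2) = tr(a) * tr(a) - tr(1) = x^2 - 2
so tr(b a^2 b) = tr(b) * tr(a^2 b) - tr(a^2) = x*y*z - x^2 - y^2 + 2
tr(b^3 a^2 b) = tr(b) * tr(b a^2 b^2) - tr(b a^2 b) = x*y^3*z - x^2*y^2 - y^4 - 2*x*y*z + x^2 + 4*y^2 - 2
tr(a^2 b a b) = tr(a) * tr(b a b a) - tr(b a b) = x*z^2 - y*z - x
reduce: tr(a^2 b a) = tr(a) * tr(b a^2) - tr(b a) = x^2*z - x*y - z
tr(a^2 b a b^2) = tr(b) * tr(a^2 b a b) - tr(a^2 b a) = x*y*z^2 - x^2*z - y^2*z + z
reduce: tr(b^3 a^2 b a) = tr(b) * tr(a^2 b a b^2) - tr(a^2 b a b) = x*y^2*z^2 - x^2*y*z - y^3*z - x*z^2 + 2*y*z + x
so tr(a b a^-1 b^3 a) = tr(b^3 a^2 b) * tr(a) - tr(b^3 a^2 b a) = x^2*y^3*z - x^3*y^2 - x*y^4 - x*y^2*z^2 - x^2*y*z + y^3*z + x^3 + 4*x*y^2 + x*z^2 - 2*y*z - 3*x
so tr(b a b a b) = tr(b) * tr(a b a b) - tr(a b a) = y*z^2 - x*z - y
reduce: tr(b^2 a b a b) = tr(b) * tr(b a b a b) - tr(b a b a) = y^2*z^2 - x*y*z - y^2 - z^2 + 2
reduce: tr(b^3 a b a b) = tr(b) * tr(b^2 a b a b) - tr(b^2 a b a) = y^3*z^2 - x*y^2*z - y^3 - 2*y*z^2 + x*z + 3*y
tr(a b a b a b) = tr(a b) * tr(a b a b) - tr(a^-1 b^-1) = z^3 - 3*z
so tr(b a b a b a b) = tr(b) * tr(a b a b a b) - tr(a b a b a) = y*z^3 - x*z^2 - 2*y*z + x
so tr(b^3 a b a b a) = tr(b) * tr(b a b a b a b) - tr(b a b a b a) = y^2*z^3 - x*y*z^2 - 2*y^2*z - z^3 + x*y + 3*z
reduce: tr(a b a^-1 b^3 a b) = tr(b^3 a b a b) * tr(a) - tr(b^3 a b a b a) = x*y^3*z^2 - x^2*y^2*z - y^2*z^3 - x*y^3 - x*y*z^2 + x^2*z + 2*y^2*z + z^3 + 2*x*y - 3*z
tr(a^-1 b^3 a b^-1 a b) = tr(a b a^-1 b^3 a) * tr(b) - tr(a b a^-1 b^3 a b) = x^2*y^4*z - x^3*y^3 - x*y^5 - 2*x*y^3*z^2 + y^4*z + y^2*z^3 + x^3*y + 5*x*y^3 + 2*x*y*z^2 - x^2*z - 4*y^2*z - z^3 - 5*x*y + 3*z
reduce: tr(a b^-1 a^-1 b^3 a b^-1) = tr(a^-1 b^3 a b^-1 a) * tr(b) - tr(a^-1 b^3 a b^-1 a b) = -x^2*y^4*z + x^3*y^3 + x*y^5 + 2*x*y^3*z^2 - y^4*z - y^2*z^3 - x^3*y - 5*x*y^3 - 2*x*y*z^2 + x^2*z + 5*y^2*z + z^3 + 4*x*y - 3*z
tr(a b^-1 a^-1 b^3 a) = tr(a^-1 b^3 a^2) * tr(b) - tr(a^-1 b^3 a^2 b) = -x^2*y^3*z + x^3*y^2 + x*y^4 + x*y^2*z^2 + x^2*y*z - x^3 - 5*x*y^2 - x*z^2 + y*z + 3*x
tr(b^-2 a b^-1 a^-1 b^3 a) = tr(a b^-1 a^-1 b^3 a b^-1) * tr(b) - tr(a b^-1 a^-1 b^3 a) = -x^2*y^5*z + x^3*y^4 + x*y^6 + 2*x*y^4*z^2 + x^2*y^3*z - y^5*z - y^3*z^3 - 2*x^3*y^2 - 6*x*y^4 - 3*x*y^2*z^2 + 5*y^3*z + y*z^3 + x^3 + 9*x*y^2 + x*z^2 - 4*y*z - 3*x
tr(b a^-1 b^-2 a b^-1 a^-1 b^2) = tr(b^-2 a b^-1 a^-1 b^3) * tr(a) - tr(b^-2 a b^-1 a^-1 b^3 a) = x^2*y^5*z - x^3*y^4 - x*y^6 - 2*x*y^4*z^2 - x^2*y^3*z + y^5*z + y^3*z^3 + 2*x^3*y^2 + 6*x*y^4 + 3*x*y^2*z^2 - x^2*y*z - 5*y^3*z - y*z^3 - 8*x*y^2 + 4*y*z + x
tr(b a b a^-1) = tr(b a b) * tr(a) - tr(b a b a) = x*y*z - x^2 - z^2 + 2
reduce: tr(b^2 a b^2) = tr(b) * tr(a b^3) - tr(a b^2) = y^3*z - x*y^2 - 2*y*z + x
tr(b^2 a b^2 a) = tr(b) * tr(a b^2 a b) - tr(a b^2 a) = y^2*z^2 - 2*x*y*z + x^2 - 2
so tr(b a^-1 b^2 a b) = tr(b^2 a b^2) * tr(a) - tr(b^2 a b^2 a) = x*y^3*z - x^2*y^2 - y^2*z^2 + 2
tr(b^2 a b^2 a b) = tr(b) * tr(a b^2 a b^2) - tr(a b^2 a b) = y^3*z^2 - 2*x*y^2*z + x^2*y - y*z^2 + x*z - y
tr(a b^2 a b a) = tr(a) * tr(b^2 a b a) - tr(b^2 a b) = x*y*z^2 - x^2*z - y^2*z + z
reduce: tr(b^2 a b^2 a b a) = tr(b) * tr(a b^2 a b a b) - tr(a b^2 a b a) = y^2*z^3 - 2*x*y*z^2 + x^2*z - y^2*z + x*y - z
tr(b a b a^-1 b^2 a b) = tr(b^2 a b^2 a b) * tr(a) - tr(b^2 a b^2 a b a) = x*y^3*z^2 - 2*x^2*y^2*z - y^2*z^3 + x^3*y + x*y*z^2 + y^2*z - 2*x*y + z
tr(a b a b a b a b) = tr(a b) * tr(a b a b a b) - tr(a^-1 b^-1 a^-1 b^-1) = z^4 - 4*z^2 + 2
tr(a b a b a b a) = tr(a) * tr(b a b a b a) - tr(b a b a b) = x*z^3 - y*z^2 - 2*x*z + y
reduce: tr(b^2 a b a b a b a) = tr(b) * tr(a b a b a b a b) - tr(a b a b a b a) = y*z^4 - x*z^3 - 3*y*z^2 + 2*x*z + y
tr(b a b a^-1 b^2 a b a) = tr(b^2 a b a b a b) * tr(a) - tr(b^2 a b a b a b a) = x*y^2*z^3 - x^2*y*z^2 - y*z^4 - 2*x*y^2*z + x^2*y + 3*y*z^2 + x*z - y
reduce: tr(a b a^-1 b^2 a b a^-1 b) = tr(b a b a^-1 b^2 a b) * tr(a) - tr(b a b a^-1 b^2 a b a) = x^2*y^3*z^2 - 2*x^3*y^2*z - 2*x*y^2*z^3 + x^4*y + 2*x^2*y*z^2 + y*z^4 + 3*x*y^2*z - 3*x^2*y - 3*y*z^2 + y
tr(a^-1 b^2 a b a^-1 b^-1 a b) = tr(a b a^-1 b^2 a b a^-1) * tr(b) - tr(a b a^-1 b^2 a b a^-1 b) = -x^2*y^3*z^2 + 2*x^3*y^2*z + x*y^4*z + 2*x*y^2*z^3 - x^4*y - x^2*y^3 - 2*x^2*y*z^2 - y^3*z^2 - y*z^4 - 3*x*y^2*z + 3*x^2*y + 3*y*z^2 + y
reduce: tr(b^-1 a b^-1 a^-1 b^2 a b a^-1) = tr(a^-1 b^2 a b a^-1 b^-1 a) * tr(b) - tr(a^-1 b^2 a b a^-1 b^-1 a b) = x^2*y^3*z^2 - 2*x^3*y^2*z - x*y^4*z - 2*x*y^2*z^3 + x^4*y + x^2*y^3 + 2*x^2*y*z^2 + y^3*z^2 + y*z^4 + 4*x*y^2*z - 4*x^2*y - 4*y*z^2 + y
tr(b a^-1 b^-2 a b^-1 a^-1 b^2 a) = tr(b^-1 a b^-1 a^-1 b^2 a b a^-1) * tr(b) - tr(b^-1 a b^-1 a^-1 b^2 a b a^-1 b) = x^2*y^4*z^2 - 2*x^3*y^3*z - x*y^5*z - 2*x*y^3*z^3 + x^4*y^2 + x^2*y^4 + 2*x^2*y^2*z^2 + y^4*z^2 + y^2*z^4 + 4*x*y^3*z - 4*x^2*y^2 - 4*y^2*z^2 + 2
tr(b^2 a^-1 b a^-1 b^-2 a b^-1 a^-1) = tr(b a^-1 b^-2 a b^-1 a^-1 b^2) * tr(a) - tr(b a^-1 b^-2 a b^-1 a^-1 b^2 a) = x^3*y^5*z - x^4*y^4 - x^2*y^6 - 3*x^2*y^4*z^2 + x^3*y^3*z + 2*x*y^5*z + 3*x*y^3*z^3 + x^4*y^2 + 5*x^2*y^4 + x^2*y^2*z^2 - y^4*z^2 - y^2*z^4 - x^3*y*z - 9*x*y^3*z - x*y*z^3 - 4*x^2*y^2 + 4*y^2*z^2 + 4*x*y*z + x^2 - 2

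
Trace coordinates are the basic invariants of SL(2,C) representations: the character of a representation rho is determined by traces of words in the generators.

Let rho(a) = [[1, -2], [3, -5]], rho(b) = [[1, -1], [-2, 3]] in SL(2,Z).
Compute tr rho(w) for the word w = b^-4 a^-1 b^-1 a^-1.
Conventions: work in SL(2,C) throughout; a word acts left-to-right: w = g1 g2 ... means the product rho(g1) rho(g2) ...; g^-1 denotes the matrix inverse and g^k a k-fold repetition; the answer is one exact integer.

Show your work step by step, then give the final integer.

rho(b^-1) = [[3, 1], [2, 1]]
... * rho(b^-1) = [[3, 1], [2, 1]]  ->  [[11, 4], [8, 3]]
... * rho(b^-1) = [[3, 1], [2, 1]]  ->  [[41, 15], [30, 11]]
... * rho(b^-1) = [[3, 1], [2, 1]]  ->  [[153, 56], [112, 41]]
... * rho(a^-1) = [[-5, 2], [-3, 1]]  ->  [[-933, 362], [-683, 265]]
... * rho(b^-1) = [[3, 1], [2, 1]]  ->  [[-2075, -571], [-1519, -418]]
... * rho(a^-1) = [[-5, 2], [-3, 1]]  ->  [[12088, -4721], [8849, -3456]]
tr = 12088 + -3456 = 8632

8632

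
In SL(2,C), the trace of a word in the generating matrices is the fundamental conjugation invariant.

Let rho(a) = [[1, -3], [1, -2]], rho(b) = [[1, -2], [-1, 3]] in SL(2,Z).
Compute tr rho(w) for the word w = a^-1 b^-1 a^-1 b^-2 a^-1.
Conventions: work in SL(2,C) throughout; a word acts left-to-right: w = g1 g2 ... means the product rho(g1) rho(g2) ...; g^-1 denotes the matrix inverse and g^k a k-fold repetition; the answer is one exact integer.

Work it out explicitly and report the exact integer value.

rho(a^-1) = [[-2, 3], [-1, 1]]
... * rho(b^-1) = [[3, 2], [1, 1]]  ->  [[-3, -1], [-2, -1]]
... * rho(a^-1) = [[-2, 3], [-1, 1]]  ->  [[7, -10], [5, -7]]
... * rho(b^-1) = [[3, 2], [1, 1]]  ->  [[11, 4], [8, 3]]
... * rho(b^-1) = [[3, 2], [1, 1]]  ->  [[37, 26], [27, 19]]
... * rho(a^-1) = [[-2, 3], [-1, 1]]  ->  [[-100, 137], [-73, 100]]
tr = -100 + 100 = 0

0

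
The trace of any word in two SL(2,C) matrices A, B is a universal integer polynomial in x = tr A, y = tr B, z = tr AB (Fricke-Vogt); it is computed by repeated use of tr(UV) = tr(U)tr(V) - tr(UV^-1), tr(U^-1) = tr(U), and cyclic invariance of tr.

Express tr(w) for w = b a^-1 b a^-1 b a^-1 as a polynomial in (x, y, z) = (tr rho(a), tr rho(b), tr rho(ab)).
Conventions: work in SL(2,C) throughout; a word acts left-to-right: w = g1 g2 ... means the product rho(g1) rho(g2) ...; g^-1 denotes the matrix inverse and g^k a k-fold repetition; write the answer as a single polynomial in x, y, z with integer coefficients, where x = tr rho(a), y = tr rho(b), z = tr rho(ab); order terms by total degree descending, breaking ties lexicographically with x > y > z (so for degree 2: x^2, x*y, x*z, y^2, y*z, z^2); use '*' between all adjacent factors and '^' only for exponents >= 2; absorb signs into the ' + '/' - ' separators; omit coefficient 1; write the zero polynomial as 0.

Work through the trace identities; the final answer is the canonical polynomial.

so trace(b^2) = trace(b) trace(b) - trace(1) = y^2 - 2
so trace(b^3) = trace(b) trace(b^2) - trace(b) = y^3 - 3*y
so trace(b a b) = trace(b) trace(a b) - trace(a) = y*z - x
trace(b^3 a) = trace(b) trace(b a b) - trace(b a) = y^2*z - x*y - z
trace(b^2 a^-1 b) = trace(b^3) trace(a) - trace(b^3 a) = x*y^3 - y^2*z - 2*x*y + z
trace(a b a b) = trace(b a) trace(b a) - trace(1) = z^2 - 2
trace(a b a) = trace(a) trace(b a) - trace(b) = x*z - y
reduce: trace(b a b^2 a) = trace(b) trace(a b a b) - trace(a b a) = y*z^2 - x*z - y
so trace(b^2 a^-1 b a) = trace(b a b^2) trace(a) - trace(b a b^2 a) = x*y^2*z - x^2*y - y*z^2 + y
reduce: trace(b a^-1 b a^-1 b) = trace(b^2 a^-1 b) trace(a) - trace(b^2 a^-1 b a) = x^2*y^3 - 2*x*y^2*z - x^2*y + y*z^2 + x*z - y
trace(b a b a^-1 b) = trace(b^2 a b) trace(a) - trace(b^2 a b a) = x*y^2*z - x^2*y - y*z^2 + y
trace(b a b a b a) = trace(b a) trace(b a b a) - trace(b^-1 a^-1) = z^3 - 3*z
so trace(b a b a^-1 b a) = trace(b a b a b) trace(a) - trace(b a b a b a) = x*y*z^2 - x^2*z - z^3 - x*y + 3*z
reduce: trace(b a^-1 b a^-1 b a) = trace(b a b a^-1 b) trace(a) - trace(b a b a^-1 b a) = x^2*y^2*z - x^3*y - 2*x*y*z^2 + x^2*z + z^3 + 2*x*y - 3*z
reduce: trace(b a^-1 b a^-1 b a^-1) = trace(b a^-1 b a^-1 b) trace(a) - trace(b a^-1 b a^-1 b a) = x^3*y^3 - 3*x^2*y^2*z + 3*x*y*z^2 - z^3 - 3*x*y + 3*z

x^3*y^3 - 3*x^2*y^2*z + 3*x*y*z^2 - z^3 - 3*x*y + 3*z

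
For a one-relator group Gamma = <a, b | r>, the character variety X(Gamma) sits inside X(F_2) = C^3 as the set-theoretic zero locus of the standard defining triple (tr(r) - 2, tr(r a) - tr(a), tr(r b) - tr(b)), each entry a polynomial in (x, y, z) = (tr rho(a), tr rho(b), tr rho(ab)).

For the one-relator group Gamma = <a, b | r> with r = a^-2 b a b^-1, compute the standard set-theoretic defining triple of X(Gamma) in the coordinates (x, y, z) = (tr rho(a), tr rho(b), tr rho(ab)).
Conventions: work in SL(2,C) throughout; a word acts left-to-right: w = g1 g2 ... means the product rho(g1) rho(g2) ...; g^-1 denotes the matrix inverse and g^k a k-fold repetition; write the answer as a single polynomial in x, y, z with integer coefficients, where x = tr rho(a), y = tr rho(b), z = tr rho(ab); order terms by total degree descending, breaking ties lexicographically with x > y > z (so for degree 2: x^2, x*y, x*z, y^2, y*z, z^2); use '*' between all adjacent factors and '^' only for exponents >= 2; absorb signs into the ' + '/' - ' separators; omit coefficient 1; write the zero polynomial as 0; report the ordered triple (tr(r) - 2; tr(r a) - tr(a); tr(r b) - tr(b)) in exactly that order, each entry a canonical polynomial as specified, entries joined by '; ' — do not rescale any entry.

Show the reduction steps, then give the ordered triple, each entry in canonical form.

next, trace(a^-1 b) = trace(b)*trace(a) - trace(b a) = x*y - z
trace(b a b) = trace(b)*trace(a b) - trace(a) = y*z - x
trace(b a b a) = trace(a b)*trace(a b) - trace(1)   [split at repeated a] = z^2 - 2
trace(a^-1 b a b) = trace(b a b)*trace(a) - trace(b a b a) = x*y*z - x^2 - z^2 + 2
next, trace(a^-2 b a b) = trace(a^-1 b a b)*trace(a) - trace(a^-1 b a b a) = x^2*y*z - x^3 - x*z^2 - y*z + 3*x
trace(a^-2 b a b^-1) = trace(a^-2 b a)*trace(b) - trace(a^-2 b a b) = -x^2*y*z + x^3 + x*y^2 + x*z^2 - 3*x
and trace(a b a) = trace(a)*trace(b a) - trace(b) = x*z - y
trace(b a b^-1 a) = trace(a b a)*trace(b) - trace(a b a b) = x*y*z - y^2 - z^2 + 2
trace(a^-1 b a b^-1) = trace(b a b^-1)*trace(a) - trace(b a b^-1 a) = -x*y*z + x^2 + y^2 + z^2 - 2
assemble the triple (trace(r) - 2; trace(r a) - x; trace(r b) - y)

-x^2*y*z + x^3 + x*y^2 + x*z^2 - 3*x - 2; -x*y*z + x^2 + y^2 + z^2 - x - 2; x*y - y - z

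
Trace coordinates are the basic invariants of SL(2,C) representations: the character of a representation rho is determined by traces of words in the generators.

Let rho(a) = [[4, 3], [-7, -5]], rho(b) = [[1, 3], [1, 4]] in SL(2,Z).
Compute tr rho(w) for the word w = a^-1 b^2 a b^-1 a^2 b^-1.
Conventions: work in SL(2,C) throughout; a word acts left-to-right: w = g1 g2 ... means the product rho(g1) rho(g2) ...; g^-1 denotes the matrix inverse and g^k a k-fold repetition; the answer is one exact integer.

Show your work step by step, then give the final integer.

-171361

rho(a^-1) = [[-5, -3], [7, 4]]
... * rho(b) = [[1, 3], [1, 4]]  ->  [[-8, -27], [11, 37]]
... * rho(b) = [[1, 3], [1, 4]]  ->  [[-35, -132], [48, 181]]
... * rho(a) = [[4, 3], [-7, -5]]  ->  [[784, 555], [-1075, -761]]
... * rho(b^-1) = [[4, -3], [-1, 1]]  ->  [[2581, -1797], [-3539, 2464]]
... * rho(a) = [[4, 3], [-7, -5]]  ->  [[22903, 16728], [-31404, -22937]]
... * rho(a) = [[4, 3], [-7, -5]]  ->  [[-25484, -14931], [34943, 20473]]
... * rho(b^-1) = [[4, -3], [-1, 1]]  ->  [[-87005, 61521], [119299, -84356]]
tr = -87005 + -84356 = -171361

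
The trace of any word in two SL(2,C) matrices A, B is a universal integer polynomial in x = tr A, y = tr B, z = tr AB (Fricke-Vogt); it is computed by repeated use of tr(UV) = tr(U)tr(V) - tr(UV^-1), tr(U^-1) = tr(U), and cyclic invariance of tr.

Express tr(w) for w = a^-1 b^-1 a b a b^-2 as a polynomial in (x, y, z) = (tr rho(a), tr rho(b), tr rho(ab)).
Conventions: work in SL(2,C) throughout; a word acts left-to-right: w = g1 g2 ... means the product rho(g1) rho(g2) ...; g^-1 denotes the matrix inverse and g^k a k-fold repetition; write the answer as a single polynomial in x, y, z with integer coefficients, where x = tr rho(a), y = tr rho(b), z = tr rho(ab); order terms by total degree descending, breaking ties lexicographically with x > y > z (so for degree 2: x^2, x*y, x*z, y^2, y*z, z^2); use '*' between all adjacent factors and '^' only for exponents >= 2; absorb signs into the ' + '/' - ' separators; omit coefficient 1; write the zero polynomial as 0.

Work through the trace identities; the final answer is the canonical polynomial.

reduce: tr(a b a) = tr(a) tr(b a) - tr(b) = x*z - y
tr(b a b a) = tr(a b) tr(a b) - tr(1) = z^2 - 2
so tr(b a b) = tr(b) tr(a b) - tr(a) = y*z - x
reduce: tr(a b a b a) = tr(a) tr(b a b a) - tr(b a b) = x*z^2 - y*z - x
tr(a b a b a b) = tr(a b) tr(a b a b) - tr(a^-1 b^-1) = z^3 - 3*z
reduce: tr(b a b a b^-1 a) = tr(a b a b a) tr(b) - tr(a b a b a b) = x*y*z^2 - y^2*z - z^3 - x*y + 3*z
reduce: tr(a b a b^-1 a^-1 b) = tr(b a b a b^-1) tr(a) - tr(b a b a b^-1 a) = -x*y*z^2 + x^2*z + y^2*z + z^3 - 3*z
so tr(b^-1 a^-1 b^-1 a b a) = tr(a b a b^-1 a^-1) tr(b) - tr(a b a b^-1 a^-1 b) = x*y*z^2 - x^2*z - y^2*z - z^3 + x*y + 3*z
so tr(a^-1 b^-1 a b a b^-2) = tr(b^-1 a^-1 b^-1 a b a) tr(b) - tr(b^-1 a^-1 b^-1 a b a b) = x*y^2*z^2 - x^2*y*z - y^3*z - y*z^3 + x*y^2 + 3*y*z - x

x*y^2*z^2 - x^2*y*z - y^3*z - y*z^3 + x*y^2 + 3*y*z - x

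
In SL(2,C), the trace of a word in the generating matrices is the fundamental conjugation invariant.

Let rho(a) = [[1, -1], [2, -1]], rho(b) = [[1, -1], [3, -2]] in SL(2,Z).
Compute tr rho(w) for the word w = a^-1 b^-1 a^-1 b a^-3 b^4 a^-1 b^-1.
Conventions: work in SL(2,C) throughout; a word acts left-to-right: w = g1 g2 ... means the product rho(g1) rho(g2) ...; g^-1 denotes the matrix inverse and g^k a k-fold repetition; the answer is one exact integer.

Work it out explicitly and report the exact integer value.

rho(a^-1) = [[-1, 1], [-2, 1]]
... * rho(b^-1) = [[-2, 1], [-3, 1]]  ->  [[-1, 0], [1, -1]]
... * rho(a^-1) = [[-1, 1], [-2, 1]]  ->  [[1, -1], [1, 0]]
... * rho(b) = [[1, -1], [3, -2]]  ->  [[-2, 1], [1, -1]]
... * rho(a^-1) = [[-1, 1], [-2, 1]]  ->  [[0, -1], [1, 0]]
... * rho(a^-1) = [[-1, 1], [-2, 1]]  ->  [[2, -1], [-1, 1]]
... * rho(a^-1) = [[-1, 1], [-2, 1]]  ->  [[0, 1], [-1, 0]]
... * rho(b) = [[1, -1], [3, -2]]  ->  [[3, -2], [-1, 1]]
... * rho(b) = [[1, -1], [3, -2]]  ->  [[-3, 1], [2, -1]]
... * rho(b) = [[1, -1], [3, -2]]  ->  [[0, 1], [-1, 0]]
... * rho(b) = [[1, -1], [3, -2]]  ->  [[3, -2], [-1, 1]]
... * rho(a^-1) = [[-1, 1], [-2, 1]]  ->  [[1, 1], [-1, 0]]
... * rho(b^-1) = [[-2, 1], [-3, 1]]  ->  [[-5, 2], [2, -1]]
tr = -5 + -1 = -6

-6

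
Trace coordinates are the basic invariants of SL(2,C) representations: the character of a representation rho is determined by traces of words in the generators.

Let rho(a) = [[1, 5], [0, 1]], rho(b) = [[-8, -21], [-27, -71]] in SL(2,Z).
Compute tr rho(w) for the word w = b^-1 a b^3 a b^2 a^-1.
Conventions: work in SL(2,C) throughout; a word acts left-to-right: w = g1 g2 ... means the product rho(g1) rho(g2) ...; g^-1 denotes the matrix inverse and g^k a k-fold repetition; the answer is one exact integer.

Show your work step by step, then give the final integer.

1922495923604

rho(b^-1) = [[-71, 21], [27, -8]]
... * rho(a) = [[1, 5], [0, 1]]  ->  [[-71, -334], [27, 127]]
... * rho(b) = [[-8, -21], [-27, -71]]  ->  [[9586, 25205], [-3645, -9584]]
... * rho(b) = [[-8, -21], [-27, -71]]  ->  [[-757223, -1990861], [287928, 757009]]
... * rho(b) = [[-8, -21], [-27, -71]]  ->  [[59811031, 157252814], [-22742667, -59794127]]
... * rho(a) = [[1, 5], [0, 1]]  ->  [[59811031, 456307969], [-22742667, -173507462]]
... * rho(b) = [[-8, -21], [-27, -71]]  ->  [[-12798803411, -33653897450], [4866642810, 12796625809]]
... * rho(b) = [[-8, -21], [-27, -71]]  ->  [[1011045658438, 2658201590581], [-384442039323, -1010759931449]]
... * rho(a^-1) = [[1, -5], [0, 1]]  ->  [[1011045658438, -2397026701609], [-384442039323, 911450265166]]
tr = 1011045658438 + 911450265166 = 1922495923604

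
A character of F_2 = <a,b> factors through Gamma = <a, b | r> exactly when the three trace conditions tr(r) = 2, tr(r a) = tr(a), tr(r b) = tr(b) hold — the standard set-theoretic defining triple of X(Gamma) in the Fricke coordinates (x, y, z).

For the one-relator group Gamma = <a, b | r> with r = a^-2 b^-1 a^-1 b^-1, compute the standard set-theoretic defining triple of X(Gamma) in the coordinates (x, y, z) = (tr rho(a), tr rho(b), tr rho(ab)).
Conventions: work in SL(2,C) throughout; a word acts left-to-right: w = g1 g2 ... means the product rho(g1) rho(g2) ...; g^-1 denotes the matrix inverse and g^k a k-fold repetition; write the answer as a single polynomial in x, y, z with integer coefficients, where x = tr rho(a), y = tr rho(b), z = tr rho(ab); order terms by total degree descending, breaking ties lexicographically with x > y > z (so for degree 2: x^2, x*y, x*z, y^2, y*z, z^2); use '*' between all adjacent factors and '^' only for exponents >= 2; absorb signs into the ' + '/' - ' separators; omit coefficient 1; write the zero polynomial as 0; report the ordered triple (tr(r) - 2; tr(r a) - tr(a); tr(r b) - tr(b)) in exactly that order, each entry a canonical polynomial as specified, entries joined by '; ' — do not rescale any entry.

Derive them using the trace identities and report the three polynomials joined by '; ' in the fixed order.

x*z^2 - y*z - x - 2; z^2 - x - 2; x^2*z - x*y - y - z

trace(a^-1) = trace(a) = x
trace(a^-1 b) = trace(b)*trace(a) - trace(b a)  (eliminate a^-1) = x*y - z
trace(a^-1 b^-1) = trace(a^-1)*trace(b) - trace(a^-1 b)  (eliminate b^-1) = z
trace(b^-1 a^-2) = trace(a^-1 b^-1)*trace(a) - trace(a^-1 b^-1 a)  (eliminate a^-1) = x*z - y
trace(a^-1 b^-1 a^-2) = trace(b^-1 a^-2)*trace(a) - trace(b^-1 a^-1)  (eliminate a^-1) = x^2*z - x*y - z
trace(b a b) = trace(b)*trace(a b) - trace(a)  (reduce the b square) = y*z - x
trace(b a b a) = trace(a b)*trace(a b) - trace(1)  (split on a) = z^2 - 2
trace(a b a^-1 b) = trace(b a b)*trace(a) - trace(b a b a)  (eliminate a^-1) = x*y*z - x^2 - z^2 + 2
trace(b a^-1 b^-1 a) = trace(a b a^-1)*trace(b) - trace(a b a^-1 b)  (eliminate b^-1) = -x*y*z + x^2 + y^2 + z^2 - 2
trace(b a^-1 b^-1 a^-1) = trace(b a^-1 b^-1)*trace(a) - trace(b a^-1 b^-1 a)  (eliminate a^-1) = x*y*z - y^2 - z^2 + 2
trace(a^-1 b^-1 a^-2 b) = trace(b a^-1 b^-1 a^-1)*trace(a) - trace(b a^-1 b^-1)  (eliminate a^-1) = x^2*y*z - x*y^2 - x*z^2 + x
trace(a^-2 b^-1 a^-1 b^-1) = trace(a^-1 b^-1 a^-2)*trace(b) - trace(a^-1 b^-1 a^-2 b)  (eliminate b^-1) = x*z^2 - y*z - x
assemble the triple (trace(r) - 2; trace(r a) - x; trace(r b) - y)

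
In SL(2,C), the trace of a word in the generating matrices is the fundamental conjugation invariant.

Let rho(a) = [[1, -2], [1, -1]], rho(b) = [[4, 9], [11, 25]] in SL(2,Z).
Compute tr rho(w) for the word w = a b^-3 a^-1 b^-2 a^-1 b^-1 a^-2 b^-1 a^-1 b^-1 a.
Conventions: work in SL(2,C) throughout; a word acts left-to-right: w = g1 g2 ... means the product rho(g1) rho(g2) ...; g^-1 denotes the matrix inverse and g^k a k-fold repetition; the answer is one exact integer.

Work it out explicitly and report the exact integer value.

-804251375276

rho(a) = [[1, -2], [1, -1]]
... * rho(b^-1) = [[25, -9], [-11, 4]]  ->  [[47, -17], [36, -13]]
... * rho(b^-1) = [[25, -9], [-11, 4]]  ->  [[1362, -491], [1043, -376]]
... * rho(b^-1) = [[25, -9], [-11, 4]]  ->  [[39451, -14222], [30211, -10891]]
... * rho(a^-1) = [[-1, 2], [-1, 1]]  ->  [[-25229, 64680], [-19320, 49531]]
... * rho(b^-1) = [[25, -9], [-11, 4]]  ->  [[-1342205, 485781], [-1027841, 372004]]
... * rho(b^-1) = [[25, -9], [-11, 4]]  ->  [[-38898716, 14022969], [-29788069, 10738585]]
... * rho(a^-1) = [[-1, 2], [-1, 1]]  ->  [[24875747, -63774463], [19049484, -48837553]]
... * rho(b^-1) = [[25, -9], [-11, 4]]  ->  [[1323412768, -478979575], [1013450183, -366795568]]
... * rho(a^-1) = [[-1, 2], [-1, 1]]  ->  [[-844433193, 2167845961], [-646654615, 1660104798]]
... * rho(a^-1) = [[-1, 2], [-1, 1]]  ->  [[-1323412768, 478979575], [-1013450183, 366795568]]
... * rho(b^-1) = [[25, -9], [-11, 4]]  ->  [[-38354094525, 13826633212], [-29371005823, 10588233919]]
... * rho(a^-1) = [[-1, 2], [-1, 1]]  ->  [[24527461313, -62881555838], [18782771904, -48153777727]]
... * rho(b^-1) = [[25, -9], [-11, 4]]  ->  [[1304883647043, -472273375169], [999260852597, -361660058044]]
... * rho(a) = [[1, -2], [1, -1]]  ->  [[832610271874, -2137493918917], [637600794553, -1636861647150]]
tr = 832610271874 + -1636861647150 = -804251375276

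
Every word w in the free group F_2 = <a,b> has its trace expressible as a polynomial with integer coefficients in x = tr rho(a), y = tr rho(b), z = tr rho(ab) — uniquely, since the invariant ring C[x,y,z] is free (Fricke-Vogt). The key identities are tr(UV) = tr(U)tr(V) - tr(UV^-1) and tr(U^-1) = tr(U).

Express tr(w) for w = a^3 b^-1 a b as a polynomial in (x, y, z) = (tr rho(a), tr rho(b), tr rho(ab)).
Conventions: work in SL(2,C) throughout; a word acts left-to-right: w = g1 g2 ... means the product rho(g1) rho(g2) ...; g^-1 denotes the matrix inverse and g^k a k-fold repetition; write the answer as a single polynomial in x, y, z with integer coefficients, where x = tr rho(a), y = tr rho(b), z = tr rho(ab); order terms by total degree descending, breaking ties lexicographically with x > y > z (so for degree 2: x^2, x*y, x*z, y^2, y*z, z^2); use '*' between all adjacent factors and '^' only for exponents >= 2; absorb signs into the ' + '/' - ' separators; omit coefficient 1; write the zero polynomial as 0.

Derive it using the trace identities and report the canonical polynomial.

trace(b a^2) = trace(a) trace(b a) - trace(b)   [square of a] = x*z - y
trace(a b a^2) = trace(a) trace(b a^2) - trace(b a)   [square of a] = x^2*z - x*y - z
trace(a b a^3) = trace(a) trace(a b a^2) - trace(a b a)   [square of a] = x^3*z - x^2*y - 2*x*z + y
trace(b a b a) = trace(a b) trace(a b) - trace(1)   [split at a repeated a] = z^2 - 2
trace(b a b) = trace(b) trace(a b) - trace(a)   [square of b] = y*z - x
trace(b a b a^2) = trace(a) trace(b a b a) - trace(b a b)   [square of a] = x*z^2 - y*z - x
trace(a b a^3 b) = trace(a) trace(b a b a^2) - trace(b a b a)   [square of a] = x^2*z^2 - x*y*z - x^2 - z^2 + 2
trace(a^3 b^-1 a b) = trace(a b a^3) trace(b) - trace(a b a^3 b)   [inverse elimination on b] = x^3*y*z - x^2*y^2 - x^2*z^2 - x*y*z + x^2 + y^2 + z^2 - 2

x^3*y*z - x^2*y^2 - x^2*z^2 - x*y*z + x^2 + y^2 + z^2 - 2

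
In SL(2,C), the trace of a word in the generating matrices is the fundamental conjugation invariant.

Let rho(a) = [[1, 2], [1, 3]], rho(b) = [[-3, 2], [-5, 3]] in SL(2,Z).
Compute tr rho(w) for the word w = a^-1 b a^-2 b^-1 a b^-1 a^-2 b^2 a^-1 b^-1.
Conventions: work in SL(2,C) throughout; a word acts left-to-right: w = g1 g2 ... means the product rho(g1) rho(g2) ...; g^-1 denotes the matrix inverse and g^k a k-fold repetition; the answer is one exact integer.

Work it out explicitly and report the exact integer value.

-3116

rho(a^-1) = [[3, -2], [-1, 1]]
... * rho(b) = [[-3, 2], [-5, 3]]  ->  [[1, 0], [-2, 1]]
... * rho(a^-1) = [[3, -2], [-1, 1]]  ->  [[3, -2], [-7, 5]]
... * rho(a^-1) = [[3, -2], [-1, 1]]  ->  [[11, -8], [-26, 19]]
... * rho(b^-1) = [[3, -2], [5, -3]]  ->  [[-7, 2], [17, -5]]
... * rho(a) = [[1, 2], [1, 3]]  ->  [[-5, -8], [12, 19]]
... * rho(b^-1) = [[3, -2], [5, -3]]  ->  [[-55, 34], [131, -81]]
... * rho(a^-1) = [[3, -2], [-1, 1]]  ->  [[-199, 144], [474, -343]]
... * rho(a^-1) = [[3, -2], [-1, 1]]  ->  [[-741, 542], [1765, -1291]]
... * rho(b) = [[-3, 2], [-5, 3]]  ->  [[-487, 144], [1160, -343]]
... * rho(b) = [[-3, 2], [-5, 3]]  ->  [[741, -542], [-1765, 1291]]
... * rho(a^-1) = [[3, -2], [-1, 1]]  ->  [[2765, -2024], [-6586, 4821]]
... * rho(b^-1) = [[3, -2], [5, -3]]  ->  [[-1825, 542], [4347, -1291]]
tr = -1825 + -1291 = -3116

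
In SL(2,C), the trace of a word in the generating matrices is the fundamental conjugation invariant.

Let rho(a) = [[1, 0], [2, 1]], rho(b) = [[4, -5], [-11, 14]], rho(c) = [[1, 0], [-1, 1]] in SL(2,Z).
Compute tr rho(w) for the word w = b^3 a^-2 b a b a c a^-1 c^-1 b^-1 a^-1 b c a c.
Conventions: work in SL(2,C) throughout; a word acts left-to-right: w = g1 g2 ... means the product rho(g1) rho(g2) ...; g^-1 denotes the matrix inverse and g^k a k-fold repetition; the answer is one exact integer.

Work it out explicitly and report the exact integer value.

rho(b) = [[4, -5], [-11, 14]]
... * rho(b) = [[4, -5], [-11, 14]]  ->  [[71, -90], [-198, 251]]
... * rho(b) = [[4, -5], [-11, 14]]  ->  [[1274, -1615], [-3553, 4504]]
... * rho(a^-1) = [[1, 0], [-2, 1]]  ->  [[4504, -1615], [-12561, 4504]]
... * rho(a^-1) = [[1, 0], [-2, 1]]  ->  [[7734, -1615], [-21569, 4504]]
... * rho(b) = [[4, -5], [-11, 14]]  ->  [[48701, -61280], [-135820, 170901]]
... * rho(a) = [[1, 0], [2, 1]]  ->  [[-73859, -61280], [205982, 170901]]
... * rho(b) = [[4, -5], [-11, 14]]  ->  [[378644, -488625], [-1055983, 1362704]]
... * rho(a) = [[1, 0], [2, 1]]  ->  [[-598606, -488625], [1669425, 1362704]]
... * rho(c) = [[1, 0], [-1, 1]]  ->  [[-109981, -488625], [306721, 1362704]]
... * rho(a^-1) = [[1, 0], [-2, 1]]  ->  [[867269, -488625], [-2418687, 1362704]]
... * rho(c^-1) = [[1, 0], [1, 1]]  ->  [[378644, -488625], [-1055983, 1362704]]
... * rho(b^-1) = [[14, 5], [11, 4]]  ->  [[-73859, -61280], [205982, 170901]]
... * rho(a^-1) = [[1, 0], [-2, 1]]  ->  [[48701, -61280], [-135820, 170901]]
... * rho(b) = [[4, -5], [-11, 14]]  ->  [[868884, -1101425], [-2423191, 3071714]]
... * rho(c) = [[1, 0], [-1, 1]]  ->  [[1970309, -1101425], [-5494905, 3071714]]
... * rho(a) = [[1, 0], [2, 1]]  ->  [[-232541, -1101425], [648523, 3071714]]
... * rho(c) = [[1, 0], [-1, 1]]  ->  [[868884, -1101425], [-2423191, 3071714]]
tr = 868884 + 3071714 = 3940598

3940598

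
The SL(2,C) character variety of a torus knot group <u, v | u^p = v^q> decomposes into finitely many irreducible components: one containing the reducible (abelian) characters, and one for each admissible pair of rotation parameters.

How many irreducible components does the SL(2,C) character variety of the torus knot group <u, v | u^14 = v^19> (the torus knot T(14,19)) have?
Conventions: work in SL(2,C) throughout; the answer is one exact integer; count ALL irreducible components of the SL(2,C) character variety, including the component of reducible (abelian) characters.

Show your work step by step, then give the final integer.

Gamma = < u, v | u^14 = v^19 > (torus knot T(14,19)); the central element u^14 = v^19 acts as +I or -I in any irreducible SL(2,C) representation.
So on each irreducible component the traces are pinned: tr(u) = 2*cos(pi*alpha/14) with 1 <= alpha <= 13, tr(v) = 2*cos(pi*beta/19) with 1 <= beta <= 18.
The two central values (-1)^alpha I and (-1)^beta I must be the same matrix, so alpha and beta share a parity.
Enumerate parity-matched pairs: 7*9 odd-odd plus 6*9 even-even gives 117.
Total: 117 irreducible-character components + 1 reducible (abelian) component = 118.

118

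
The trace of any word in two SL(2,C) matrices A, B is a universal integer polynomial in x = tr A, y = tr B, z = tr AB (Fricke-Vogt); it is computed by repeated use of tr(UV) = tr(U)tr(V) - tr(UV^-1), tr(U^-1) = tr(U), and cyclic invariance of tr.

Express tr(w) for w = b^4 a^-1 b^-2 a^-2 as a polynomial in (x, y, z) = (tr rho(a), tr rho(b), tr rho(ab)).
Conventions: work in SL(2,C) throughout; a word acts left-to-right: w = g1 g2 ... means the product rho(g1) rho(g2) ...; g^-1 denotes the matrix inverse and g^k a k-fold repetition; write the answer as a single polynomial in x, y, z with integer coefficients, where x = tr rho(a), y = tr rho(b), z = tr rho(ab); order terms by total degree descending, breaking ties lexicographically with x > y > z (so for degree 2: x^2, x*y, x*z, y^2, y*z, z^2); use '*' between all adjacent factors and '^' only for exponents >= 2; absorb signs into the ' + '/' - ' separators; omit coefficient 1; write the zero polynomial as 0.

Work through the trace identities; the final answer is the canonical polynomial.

trace(b^2) = trace(b)*trace(b) - trace(1) = y^2 - 2
so trace(b^3) = trace(b)*trace(b^2) - trace(b) = y^3 - 3*y
trace(b a b) = trace(b)*trace(a b) - trace(a) = y*z - x
reduce: trace(b^3 a) = trace(b)*trace(b a b) - trace(b a) = y^2*z - x*y - z
trace(a^-1 b^3) = trace(b^3)*trace(a) - trace(b^3 a) = x*y^3 - y^2*z - 2*x*y + z
reduce: trace(b a^2 b^2) = trace(a)*trace(b^3 a) - trace(b^3) = x*y^2*z - x^2*y - y^3 - x*z + 3*y
so trace(a^2 b) = trace(a)*trace(b a) - trace(b) = x*z - y
reduce: trace(a^2) = trace(a)*trace(a) - trace(1) = x^2 - 2
reduce: trace(b a^2 b) = trace(b)*trace(a^2 b) - trace(a^2) = x*y*z - x^2 - y^2 + 2
so trace(a b^4 a) = trace(b)*trace(b a^2 b^2) - trace(b a^2 b) = x*y^3*z - x^2*y^2 - y^4 - 2*x*y*z + x^2 + 4*y^2 - 2
reduce: trace(a b a b) = trace(b a)*trace(b a) - trace(1)   [split at repeated b] = z^2 - 2
so trace(b a b a b) = trace(b)*trace(a b a b) - trace(a b a) = y*z^2 - x*z - y
trace(b^2 a b a b) = trace(b)*trace(b a b a b) - trace(b a b a) = y^2*z^2 - x*y*z - y^2 - z^2 + 2
trace(a b^4 a b) = trace(b)*trace(b^2 a b a b) - trace(b^2 a b a) = y^3*z^2 - x*y^2*z - y^3 - 2*y*z^2 + x*z + 3*y
trace(b^4 a b^-1 a) = trace(a b^4 a)*trace(b) - trace(a b^4 a b) = x*y^4*z - x^2*y^3 - y^5 - y^3*z^2 - x*y^2*z + x^2*y + 5*y^3 + 2*y*z^2 - x*z - 5*y
trace(b^-1 a^-1 b^4 a) = trace(b^4 a b^-1)*trace(a) - trace(b^4 a b^-1 a) = -x*y^4*z + x^2*y^3 + y^5 + y^3*z^2 + 2*x*y^2*z - 2*x^2*y - 5*y^3 - 2*y*z^2 + 5*y
trace(b^-1 a^-1 b^4 a^-1) = trace(b^-1 a^-1 b^4)*trace(a) - trace(b^-1 a^-1 b^4 a) = x*y^4*z - y^5 - y^3*z^2 - 3*x*y^2*z + 5*y^3 + 2*y*z^2 + x*z - 5*y
trace(b^4) = trace(b)*trace(b^3) - trace(b^2) = y^4 - 4*y^2 + 2
trace(b^4 a) = trace(b)*trace(b^2 a b) - trace(b^2 a) = y^3*z - x*y^2 - 2*y*z + x
trace(b^4 a^-1) = trace(b^4)*trace(a) - trace(b^4 a) = x*y^4 - y^3*z - 3*x*y^2 + 2*y*z + x
reduce: trace(a^-1 b^4 a^-1) = trace(b^4 a^-1)*trace(a) - trace(b^4) = x^2*y^4 - x*y^3*z - 3*x^2*y^2 - y^4 + 2*x*y*z + x^2 + 4*y^2 - 2
trace(a^-1 b^4 a^-1 b^-2) = trace(b^-1 a^-1 b^4 a^-1)*trace(b) - trace(b^-1 a^-1 b^4 a^-1 b) = x*y^5*z - x^2*y^4 - y^6 - y^4*z^2 - 2*x*y^3*z + 3*x^2*y^2 + 6*y^4 + 2*y^2*z^2 - x*y*z - x^2 - 9*y^2 + 2
so trace(b^2 a^-1) = trace(b^2)*trace(a) - trace(b^2 a) = x*y^2 - y*z - x
reduce: trace(b^4 a^-1 b^-2 a^-2) = trace(a^-1 b^4 a^-1 b^-2)*trace(a) - trace(a^-1 b^4 a^-1 b^-2 a) = x^2*y^5*z - x^3*y^4 - x*y^6 - x*y^4*z^2 - 2*x^2*y^3*z + 3*x^3*y^2 + 6*x*y^4 + 2*x*y^2*z^2 - x^2*y*z - x^3 - 10*x*y^2 + y*z + 3*x

x^2*y^5*z - x^3*y^4 - x*y^6 - x*y^4*z^2 - 2*x^2*y^3*z + 3*x^3*y^2 + 6*x*y^4 + 2*x*y^2*z^2 - x^2*y*z - x^3 - 10*x*y^2 + y*z + 3*x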